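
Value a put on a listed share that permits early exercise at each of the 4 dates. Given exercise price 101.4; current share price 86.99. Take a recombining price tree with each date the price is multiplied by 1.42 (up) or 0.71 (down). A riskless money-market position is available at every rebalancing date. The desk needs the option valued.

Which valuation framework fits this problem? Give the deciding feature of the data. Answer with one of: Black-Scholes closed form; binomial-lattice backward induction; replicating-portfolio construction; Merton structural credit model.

framework: binomial-lattice backward induction

Key observation: an American put (K = 101.4, S₀ = 86.99) on a 4-date tree has no closed form — the optimal stopping decision is embedded and must be resolved recursively from expiry.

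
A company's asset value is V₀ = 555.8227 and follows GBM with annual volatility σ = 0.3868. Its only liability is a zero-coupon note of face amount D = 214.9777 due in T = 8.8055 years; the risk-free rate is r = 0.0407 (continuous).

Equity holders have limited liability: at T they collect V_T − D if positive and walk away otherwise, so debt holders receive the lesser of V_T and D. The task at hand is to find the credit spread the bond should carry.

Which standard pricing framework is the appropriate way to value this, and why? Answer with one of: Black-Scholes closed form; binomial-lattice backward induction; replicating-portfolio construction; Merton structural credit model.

Key observation: with the firm-asset dynamics (V₀ = 555.8227) and a single zero-coupon liability of face 214.9777 given, debt value, spread, and default probability all derive from the option view of the balance sheet.

framework: Merton structural credit model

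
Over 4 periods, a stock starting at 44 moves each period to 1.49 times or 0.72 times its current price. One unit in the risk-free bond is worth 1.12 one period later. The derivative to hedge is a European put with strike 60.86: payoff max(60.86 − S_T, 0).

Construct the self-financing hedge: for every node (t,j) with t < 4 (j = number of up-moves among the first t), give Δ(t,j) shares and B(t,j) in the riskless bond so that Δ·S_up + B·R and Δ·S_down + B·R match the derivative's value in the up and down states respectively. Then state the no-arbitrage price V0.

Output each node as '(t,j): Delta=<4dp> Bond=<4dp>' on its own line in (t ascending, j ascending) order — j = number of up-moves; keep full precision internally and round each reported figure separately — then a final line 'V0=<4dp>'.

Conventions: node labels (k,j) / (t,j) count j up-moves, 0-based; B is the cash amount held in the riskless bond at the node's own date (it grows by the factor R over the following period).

The replicating-portfolio and risk-neutral prices coincide; use p* = (1.12−0.72)/(1.49−0.72) = 0.5195 for the latter.
Terminal payoffs: V(4,0)=49.0355, V(4,1)=36.3899, V(4,2)=10.2204, V(4,3)=0.0000, V(4,4)=0.0000
Node (3,0) S=16.4229: V=(p*·36.3899+(1−p*)·49.0355)/1.12=37.9164; Δ=(36.3899−49.0355)/(24.4701−11.8245)=-1.0000; B=V−Δ·S=54.3393
Node (3,1) S=33.9863: V=(p*·10.2204+(1−p*)·36.3899)/1.12=20.3530; Δ=(10.2204−36.3899)/(50.6396−24.4701)=-1.0000; B=V−Δ·S=54.3393
Node (3,2) S=70.3328: V=(p*·0.0000+(1−p*)·10.2204)/1.12=4.3849; Δ=(0.0000−10.2204)/(104.7958−50.6396)=-0.1887; B=V−Δ·S=17.6582
Node (3,3) S=145.5498: V=(p*·0.0000+(1−p*)·0.0000)/1.12=0.0000; Δ=(0.0000−0.0000)/(216.8691−104.7958)=0.0000; B=V−Δ·S=0.0000
Node (2,0) S=22.8096: V=(p*·20.3530+(1−p*)·37.9164)/1.12=25.7076; Δ=(20.3530−37.9164)/(33.9863−16.4229)=-1.0000; B=V−Δ·S=48.5172
Node (2,1) S=47.2032: V=(p*·4.3849+(1−p*)·20.3530)/1.12=10.7660; Δ=(4.3849−20.3530)/(70.3328−33.9863)=-0.4393; B=V−Δ·S=31.5037
Node (2,2) S=97.6844: V=(p*·0.0000+(1−p*)·4.3849)/1.12=1.8813; Δ=(0.0000−4.3849)/(145.5498−70.3328)=-0.0583; B=V−Δ·S=7.5760
Node (1,0) S=31.6800: V=(p*·10.7660+(1−p*)·25.7076)/1.12=16.0230; Δ=(10.7660−25.7076)/(47.2032−22.8096)=-0.6125; B=V−Δ·S=35.4277
Node (1,1) S=65.5600: V=(p*·1.8813+(1−p*)·10.7660)/1.12=5.4916; Δ=(1.8813−10.7660)/(97.6844−47.2032)=-0.1760; B=V−Δ·S=17.0301
Node (0,0) S=44.0000: V=(p*·5.4916+(1−p*)·16.0230)/1.12=9.4215; Δ=(5.4916−16.0230)/(65.5600−31.6800)=-0.3108; B=V−Δ·S=23.0987
As a check, the time-0 holding Δ(0,0)·S0 + B(0,0) comes to 9.4215 — exactly V0.

(0,0): Delta=-0.3108 Bond=23.0987
(1,0): Delta=-0.6125 Bond=35.4277
(1,1): Delta=-0.1760 Bond=17.0301
(2,0): Delta=-1.0000 Bond=48.5172
(2,1): Delta=-0.4393 Bond=31.5037
(2,2): Delta=-0.0583 Bond=7.5760
(3,0): Delta=-1.0000 Bond=54.3393
(3,1): Delta=-1.0000 Bond=54.3393
(3,2): Delta=-0.1887 Bond=17.6582
(3,3): Delta=0.0000 Bond=0.0000
V0=9.4215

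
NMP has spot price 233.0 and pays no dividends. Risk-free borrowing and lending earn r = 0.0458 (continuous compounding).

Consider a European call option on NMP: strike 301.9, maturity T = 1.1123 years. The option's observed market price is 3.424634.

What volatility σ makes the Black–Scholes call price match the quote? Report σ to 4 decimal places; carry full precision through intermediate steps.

At σ = 0.1807 the Black–Scholes value reproduces the quote:
σ√T = 0.1807·√1.1123 = 0.190576
d₁ = (ln(S/K) + (r+σ²/2)T) / (σ√T) = (ln(233.0/301.9) + (0.0458+0.1807²/2)·1.1123) / 0.190576 = (-0.259057 + 0.069103) / 0.190576 = -0.996736
d₂ = d₁ − σ√T = -0.996736 − 0.190576 = -1.187312
e^{−rT} = 0.950333
N(d₁) = 0.159446,  N(d₂) = 0.117552
V = S·N(d₁) − K·e^{−rT}·N(d₂) = 37.150996 − 33.726362 = 3.424634 (matching the quote); vega is positive throughout, so no other σ reproduces this price

sigma = 0.1807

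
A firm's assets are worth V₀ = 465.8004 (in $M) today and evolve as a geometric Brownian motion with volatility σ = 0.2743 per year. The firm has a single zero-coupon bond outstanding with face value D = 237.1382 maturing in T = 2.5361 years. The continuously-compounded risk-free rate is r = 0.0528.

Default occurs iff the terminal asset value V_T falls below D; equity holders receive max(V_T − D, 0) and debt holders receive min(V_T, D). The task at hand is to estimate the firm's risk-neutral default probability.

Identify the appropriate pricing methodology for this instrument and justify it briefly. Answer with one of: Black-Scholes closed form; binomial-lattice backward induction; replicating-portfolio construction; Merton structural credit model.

Key observation: assets follow a GBM and default happens iff V_T < 237.1382; valuing claims on that split (equity as a call, risky debt as the residual) is the structural model's definition.

framework: Merton structural credit model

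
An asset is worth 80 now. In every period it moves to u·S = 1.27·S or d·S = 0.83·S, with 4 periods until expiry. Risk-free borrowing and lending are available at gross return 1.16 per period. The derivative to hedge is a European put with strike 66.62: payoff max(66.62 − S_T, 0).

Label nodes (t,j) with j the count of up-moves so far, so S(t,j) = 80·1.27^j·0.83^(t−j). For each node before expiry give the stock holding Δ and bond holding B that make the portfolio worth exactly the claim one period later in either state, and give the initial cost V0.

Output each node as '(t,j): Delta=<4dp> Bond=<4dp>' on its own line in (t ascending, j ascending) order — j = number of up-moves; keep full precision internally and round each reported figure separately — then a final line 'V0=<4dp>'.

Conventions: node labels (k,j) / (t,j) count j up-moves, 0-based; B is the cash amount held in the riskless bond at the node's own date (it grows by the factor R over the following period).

(0,0): Delta=-0.0275 Bond=2.4863
(1,0): Delta=-0.1133 Bond=8.5801
(1,1): Delta=-0.0089 Bond=0.9854
(2,0): Delta=-0.4062 Bond=26.0945
(2,1): Delta=-0.0495 Bond=4.5724
(2,2): Delta=0.0000 Bond=0.0000
(3,0): Delta=-1.0000 Bond=57.4310
(3,1): Delta=-0.2769 Bond=21.2159
(3,2): Delta=0.0000 Bond=0.0000
(3,3): Delta=0.0000 Bond=0.0000
V0=0.2826

No-arbitrage ⇒ martingale measure with p* = (R−d)/(u−d) = 0.7500.
Payoffs at expiry: V(4,0)=28.6533, V(4,1)=8.5264, V(4,2)=0.0000, V(4,3)=0.0000, V(4,4)=0.0000
(3,0): S=45.7430. Δ = (V_up−V_dn)/(S_up−S_dn) = (8.5264−28.6533)/(58.0936−37.9667) = -1.0000. V = [p*·8.5264 + (1−p*)·28.6533]/1.16 = 11.6881. B = V − Δ·S = 57.4310.
(3,1): S=69.9922. Δ = (V_up−V_dn)/(S_up−S_dn) = (0.0000−8.5264)/(88.8901−58.0936) = -0.2769. V = [p*·0.0000 + (1−p*)·8.5264]/1.16 = 1.8376. B = V − Δ·S = 21.2159.
(3,2): S=107.0966. Δ = (V_up−V_dn)/(S_up−S_dn) = (0.0000−0.0000)/(136.0126−88.8901) = 0.0000. V = [p*·0.0000 + (1−p*)·0.0000]/1.16 = 0.0000. B = V − Δ·S = 0.0000.
(3,3): S=163.8706. Δ = (V_up−V_dn)/(S_up−S_dn) = (0.0000−0.0000)/(208.1157−136.0126) = 0.0000. V = [p*·0.0000 + (1−p*)·0.0000]/1.16 = 0.0000. B = V − Δ·S = 0.0000.
(2,0): S=55.1120. Δ = (V_up−V_dn)/(S_up−S_dn) = (1.8376−11.6881)/(69.9922−45.7430) = -0.4062. V = [p*·1.8376 + (1−p*)·11.6881]/1.16 = 3.7071. B = V − Δ·S = 26.0945.
(2,1): S=84.3280. Δ = (V_up−V_dn)/(S_up−S_dn) = (0.0000−1.8376)/(107.0966−69.9922) = -0.0495. V = [p*·0.0000 + (1−p*)·1.8376]/1.16 = 0.3960. B = V − Δ·S = 4.5724.
(2,2): S=129.0320. Δ = (V_up−V_dn)/(S_up−S_dn) = (0.0000−0.0000)/(163.8706−107.0966) = 0.0000. V = [p*·0.0000 + (1−p*)·0.0000]/1.16 = 0.0000. B = V − Δ·S = 0.0000.
(1,0): S=66.4000. Δ = (V_up−V_dn)/(S_up−S_dn) = (0.3960−3.7071)/(84.3280−55.1120) = -0.1133. V = [p*·0.3960 + (1−p*)·3.7071]/1.16 = 1.0550. B = V − Δ·S = 8.5801.
(1,1): S=101.6000. Δ = (V_up−V_dn)/(S_up−S_dn) = (0.0000−0.3960)/(129.0320−84.3280) = -0.0089. V = [p*·0.0000 + (1−p*)·0.3960]/1.16 = 0.0854. B = V − Δ·S = 0.9854.
(0,0): S=80.0000. Δ = (V_up−V_dn)/(S_up−S_dn) = (0.0854−1.0550)/(101.6000−66.4000) = -0.0275. V = [p*·0.0854 + (1−p*)·1.0550]/1.16 = 0.2826. B = V − Δ·S = 2.4863.
Check: Δ(0,0)·S0 + B(0,0) = 0.2826 = V0.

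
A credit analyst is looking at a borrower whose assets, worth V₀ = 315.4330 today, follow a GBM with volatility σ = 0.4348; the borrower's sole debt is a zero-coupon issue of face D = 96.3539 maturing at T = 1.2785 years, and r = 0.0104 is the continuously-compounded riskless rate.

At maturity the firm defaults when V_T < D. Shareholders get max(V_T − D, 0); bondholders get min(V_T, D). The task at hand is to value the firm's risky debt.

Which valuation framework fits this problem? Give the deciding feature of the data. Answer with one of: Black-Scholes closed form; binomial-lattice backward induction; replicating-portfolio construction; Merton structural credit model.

framework: Merton structural credit model

Key observation: with the firm-asset dynamics (V₀ = 315.4330) and a single zero-coupon liability of face 96.3539 given, debt value, spread, and default probability all derive from the option view of the balance sheet.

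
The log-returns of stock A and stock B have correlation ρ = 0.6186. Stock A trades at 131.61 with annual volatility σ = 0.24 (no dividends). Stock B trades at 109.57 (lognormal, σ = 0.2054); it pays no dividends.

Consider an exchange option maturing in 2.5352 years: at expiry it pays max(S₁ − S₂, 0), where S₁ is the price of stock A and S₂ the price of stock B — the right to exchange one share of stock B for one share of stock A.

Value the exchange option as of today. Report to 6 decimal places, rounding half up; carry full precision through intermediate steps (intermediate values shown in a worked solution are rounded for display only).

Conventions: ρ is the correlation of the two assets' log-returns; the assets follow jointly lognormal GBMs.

σ_eff = √(σ₁² + σ₂² − 2ρσ₁σ₂) = √(0.24² + 0.2054² − 2·0.6186·0.24·0.2054) = 0.196978
d₁ = (ln(S₁/S₂) + (q₂ − q₁ + σ_eff²/2)T) / (σ_eff√T) = (ln(131.61/109.57) + (0.0 − 0.0 + 0.019400)·2.5352) / 0.313634 = 0.741191
d₂ = d₁ − σ_eff√T = 0.741191 − 0.313634 = 0.427557
N(d₁) = 0.770711,  N(d₂) = 0.665513
V = S₁·e^{−q₁T}·N(d₁) − S₂·e^{−q₂T}·N(d₂) = 101.433290 − 72.920278 = 28.513012
Key observation: no risk-free rate is needed — with the second asset as numeraire the exchange option is a call on the ratio S₁/S₂, and r cancels out of the value.

exchange price = 28.513012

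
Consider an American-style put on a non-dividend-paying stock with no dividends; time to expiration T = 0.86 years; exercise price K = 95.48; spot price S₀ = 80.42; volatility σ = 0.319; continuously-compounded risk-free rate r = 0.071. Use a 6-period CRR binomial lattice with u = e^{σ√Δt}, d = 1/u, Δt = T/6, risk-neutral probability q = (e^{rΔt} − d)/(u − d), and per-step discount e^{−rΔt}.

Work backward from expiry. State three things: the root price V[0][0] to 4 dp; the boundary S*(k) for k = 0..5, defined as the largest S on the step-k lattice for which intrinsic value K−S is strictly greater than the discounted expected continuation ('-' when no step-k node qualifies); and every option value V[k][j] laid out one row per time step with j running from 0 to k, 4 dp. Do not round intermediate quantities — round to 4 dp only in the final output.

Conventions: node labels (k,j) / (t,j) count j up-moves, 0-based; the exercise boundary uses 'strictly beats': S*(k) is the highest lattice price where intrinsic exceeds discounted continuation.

price = 17.0612
boundary = - 71.2711 63.1631 71.2711 63.1631 71.2711
tree:
17.0612
24.2089 10.5918
32.3169 16.3600 5.3074
39.5026 24.2089 9.2084 1.6966
45.8708 32.3169 15.3792 3.5129 0.0000
51.5145 39.5026 24.2089 7.2736 0.0000 0.0000
56.5162 45.8708 32.3169 15.0600 0.0000 0.0000 0.0000

Δt=0.14333, u=1.12837, d=0.88624, q=0.51209, disc=e^(-rΔt)=0.98987
k=6 terminal: V=max(K-S,0) → 56.5162 45.8708 32.3169 15.0600 0.0000 0.0000 0.0000
k=5: j=0 S=43.9655 intr=51.5145 cont=50.5477 V=51.5145[EX]; j=1 S=55.9774 intr=39.5026 cont=38.5358 V=39.5026[EX]; j=2 S=71.2711 intr=24.2089 cont=23.2421 V=24.2089[EX]; j=3 S=90.7433 intr=4.7367 cont=7.2736 V=7.2736[hold]; j=4 S=115.5354 intr=0.0000 cont=0.0000 V=0.0000[hold]; j=5 S=147.1011 intr=0.0000 cont=0.0000 V=0.0000[hold]  S*(5)=71.2711
k=4: j=0 S=49.6092 intr=45.8708 cont=44.9040 V=45.8708[EX]; j=1 S=63.1631 intr=32.3169 cont=31.3502 V=32.3169[EX]; j=2 S=80.4200 intr=15.0600 cont=15.3792 V=15.3792[hold]; j=3 S=102.3917 intr=0.0000 cont=3.5129 V=3.5129[hold]; j=4 S=130.3664 intr=0.0000 cont=0.0000 V=0.0000[hold]  S*(4)=63.1631
k=3: j=0 S=55.9774 intr=39.5026 cont=38.5358 V=39.5026[EX]; j=1 S=71.2711 intr=24.2089 cont=23.4039 V=24.2089[EX]; j=2 S=90.7433 intr=4.7367 cont=9.2084 V=9.2084[hold]; j=3 S=115.5354 intr=0.0000 cont=1.6966 V=1.6966[hold]  S*(3)=71.2711
k=2: j=0 S=63.1631 intr=32.3169 cont=31.3502 V=32.3169[EX]; j=1 S=80.4200 intr=15.0600 cont=16.3600 V=16.3600[hold]; j=2 S=102.3917 intr=0.0000 cont=5.3074 V=5.3074[hold]  S*(2)=63.1631
k=1: j=0 S=71.2711 intr=24.2089 cont=23.9011 V=24.2089[EX]; j=1 S=90.7433 intr=4.7367 cont=10.5918 V=10.5918[hold]  S*(1)=71.2711
k=0: j=0 S=80.4200 intr=15.0600 cont=17.0612 V=17.0612[hold]  S*(0)=-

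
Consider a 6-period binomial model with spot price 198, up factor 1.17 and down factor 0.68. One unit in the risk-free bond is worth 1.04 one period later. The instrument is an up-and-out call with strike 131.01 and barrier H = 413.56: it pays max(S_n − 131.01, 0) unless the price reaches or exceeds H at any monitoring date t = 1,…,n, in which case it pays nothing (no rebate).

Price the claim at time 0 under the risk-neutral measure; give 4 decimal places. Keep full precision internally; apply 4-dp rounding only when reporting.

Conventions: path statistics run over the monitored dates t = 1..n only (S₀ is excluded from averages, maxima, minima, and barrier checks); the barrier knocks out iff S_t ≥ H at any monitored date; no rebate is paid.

price = 46.7038

Under the martingale measure an up-move has probability p* = 0.7347; value the claim as the probability-weighted average of per-path payoffs, discounted 6 periods at R = 1.04.
Enumerate all 2^6 = 64 price paths (U = up ×1.17, D = down ×0.68); each path with k up-moves has probability p*^k·(1−p*)^(6−k).
DDDDDD: M=134.6400, payoff=0.0000, prob=0.000349
UDDDDD: M=231.6600, payoff=0.0000, prob=0.000966
DUDDDD: M=157.5288, payoff=0.0000, prob=0.000966
UUDDDD: M=271.0422, payoff=0.0000, prob=0.002674
DDUDDD: M=134.6400, payoff=0.0000, prob=0.000966
UDUDDD: M=231.6600, payoff=0.0000, prob=0.002674
DUUDDD: M=184.3087, payoff=0.0000, prob=0.002674
UUUDDD: M=317.1194, payoff=0.0000, prob=0.007406
DDDUDD: M=134.6400, payoff=0.0000, prob=0.000966
UDDUDD: M=231.6600, payoff=0.0000, prob=0.002674
DUDUDD: M=157.5288, payoff=0.0000, prob=0.002674
UUDUDD: M=271.0422, payoff=0.0000, prob=0.007406
DDUUDD: M=134.6400, payoff=0.0000, prob=0.002674
UDUUDD: M=231.6600, payoff=0.0000, prob=0.007406
DUUUDD: M=215.6412, payoff=0.0000, prob=0.007406
UUUUDD: M=371.0297, payoff=40.5541, prob=0.020508
DDDDUD: M=134.6400, payoff=0.0000, prob=0.000966
UDDDUD: M=231.6600, payoff=0.0000, prob=0.002674
DUDDUD: M=157.5288, payoff=0.0000, prob=0.002674
UUDDUD: M=271.0422, payoff=0.0000, prob=0.007406
DDUDUD: M=134.6400, payoff=0.0000, prob=0.002674
UDUDUD: M=231.6600, payoff=0.0000, prob=0.007406
DUUDUD: M=184.3087, payoff=0.0000, prob=0.007406
UUUDUD: M=317.1194, payoff=40.5541, prob=0.020508
DDDUUD: M=134.6400, payoff=0.0000, prob=0.002674
UDDUUD: M=231.6600, payoff=0.0000, prob=0.007406
DUDUUD: M=157.5288, payoff=0.0000, prob=0.007406
UUDUUD: M=271.0422, payoff=40.5541, prob=0.020508
DDUUUD: M=146.6360, payoff=0.0000, prob=0.007406
UDUUUD: M=252.3002, payoff=40.5541, prob=0.020508
DUUUUD: M=252.3002, payoff=40.5541, prob=0.020508
UUUUUD: M=434.1047, payoff=0.0000, prob=0.056791
DDDDDU: M=134.6400, payoff=0.0000, prob=0.000966
UDDDDU: M=231.6600, payoff=0.0000, prob=0.002674
DUDDDU: M=157.5288, payoff=0.0000, prob=0.002674
UUDDDU: M=271.0422, payoff=0.0000, prob=0.007406
DDUDDU: M=134.6400, payoff=0.0000, prob=0.002674
UDUDDU: M=231.6600, payoff=0.0000, prob=0.007406
DUUDDU: M=184.3087, payoff=0.0000, prob=0.007406
UUUDDU: M=317.1194, payoff=40.5541, prob=0.020508
DDDUDU: M=134.6400, payoff=0.0000, prob=0.002674
UDDUDU: M=231.6600, payoff=0.0000, prob=0.007406
DUDUDU: M=157.5288, payoff=0.0000, prob=0.007406
UUDUDU: M=271.0422, payoff=40.5541, prob=0.020508
DDUUDU: M=134.6400, payoff=0.0000, prob=0.007406
UDUUDU: M=231.6600, payoff=40.5541, prob=0.020508
DUUUDU: M=215.6412, payoff=40.5541, prob=0.020508
UUUUDU: M=371.0297, payoff=164.1812, prob=0.056791
DDDDUU: M=134.6400, payoff=0.0000, prob=0.002674
UDDDUU: M=231.6600, payoff=0.0000, prob=0.007406
DUDDUU: M=157.5288, payoff=0.0000, prob=0.007406
UUDDUU: M=271.0422, payoff=40.5541, prob=0.020508
DDUDUU: M=134.6400, payoff=0.0000, prob=0.007406
UDUDUU: M=231.6600, payoff=40.5541, prob=0.020508
DUUDUU: M=184.3087, payoff=40.5541, prob=0.020508
UUUDUU: M=317.1194, payoff=164.1812, prob=0.056791
DDDUUU: M=134.6400, payoff=0.0000, prob=0.007406
UDDUUU: M=231.6600, payoff=40.5541, prob=0.020508
DUDUUU: M=171.5641, payoff=40.5541, prob=0.020508
UUDUUU: M=295.1912, payoff=164.1812, prob=0.056791
DDUUUU: M=171.5641, payoff=40.5541, prob=0.020508
UDUUUU: M=295.1912, payoff=164.1812, prob=0.056791
DUUUUU: M=295.1912, payoff=164.1812, prob=0.056791
UUUUUU: M=507.9025, payoff=0.0000, prob=0.157267
Price = Σ prob·payoff / R^6 = 59.095228 / 1.265319 = 46.7038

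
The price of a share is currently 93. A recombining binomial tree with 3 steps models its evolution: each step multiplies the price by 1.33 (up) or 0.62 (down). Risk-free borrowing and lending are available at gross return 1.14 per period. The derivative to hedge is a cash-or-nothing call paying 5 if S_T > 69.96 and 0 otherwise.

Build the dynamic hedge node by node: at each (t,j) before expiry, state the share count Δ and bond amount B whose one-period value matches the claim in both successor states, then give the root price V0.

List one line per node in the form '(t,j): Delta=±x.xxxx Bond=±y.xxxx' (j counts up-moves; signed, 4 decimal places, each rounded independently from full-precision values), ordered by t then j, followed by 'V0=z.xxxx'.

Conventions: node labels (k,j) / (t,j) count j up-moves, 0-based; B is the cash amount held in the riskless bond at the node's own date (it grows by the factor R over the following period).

(0,0): Delta=0.0228 Bond=0.6551
(1,0): Delta=0.0785 Bond=-2.4606
(1,1): Delta=0.0134 Bond=1.9187
(2,0): Delta=0.0000 Bond=0.0000
(2,1): Delta=0.0918 Bond=-3.8300
(2,2): Delta=0.0000 Bond=4.3860
V0=2.7792

Arbitrage-free pricing uses the up-move probability p* = (R−d)/(u−d) = 0.7324, discounting each step at R = 1.14.
Payoffs at expiry: V(3,0)=0.0000, V(3,1)=0.0000, V(3,2)=5.0000, V(3,3)=5.0000
  t=2,j=0: stock 35.7492 → up 47.5464 (V=0.0000), down 22.1645 (V=0.0000). Price 0.0000; hedge Δ=0.0000, bond B=0.0000.
  t=2,j=1: stock 76.6878 → up 101.9948 (V=5.0000), down 47.5464 (V=0.0000). Price 3.2123; hedge Δ=0.0918, bond B=-3.8300.
  t=2,j=2: stock 164.5077 → up 218.7952 (V=5.0000), down 101.9948 (V=5.0000). Price 4.3860; hedge Δ=0.0000, bond B=4.3860.
  t=1,j=0: stock 57.6600 → up 76.6878 (V=3.2123), down 35.7492 (V=0.0000). Price 2.0637; hedge Δ=0.0785, bond B=-2.4606.
  t=1,j=1: stock 123.6900 → up 164.5077 (V=4.3860), down 76.6878 (V=3.2123). Price 3.5718; hedge Δ=0.0134, bond B=1.9187.
  t=0,j=0: stock 93.0000 → up 123.6900 (V=3.5718), down 57.6600 (V=2.0637). Price 2.7792; hedge Δ=0.0228, bond B=0.6551.
Check: Δ(0,0)·S0 + B(0,0) = 2.7792 = V0.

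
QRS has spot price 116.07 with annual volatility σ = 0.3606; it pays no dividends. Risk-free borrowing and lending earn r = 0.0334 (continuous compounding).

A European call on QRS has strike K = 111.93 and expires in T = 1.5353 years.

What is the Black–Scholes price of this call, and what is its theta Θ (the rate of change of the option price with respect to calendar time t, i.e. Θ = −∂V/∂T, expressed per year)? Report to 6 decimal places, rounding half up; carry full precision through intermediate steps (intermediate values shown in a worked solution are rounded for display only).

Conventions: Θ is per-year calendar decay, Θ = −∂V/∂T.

σ√T = 0.3606·√1.5353 = 0.446809
d₁ = (ln(S/K) + (r+σ²/2)T) / (σ√T) = (ln(116.07/111.93) + (0.0334+0.3606²/2)·1.5353) / 0.446809 = (0.036320 + 0.151098) / 0.446809 = 0.419459
d₂ = d₁ − σ√T = 0.419459 − 0.446809 = -0.027351
e^{−rT} = 0.950014
N(d₁) = 0.662560,  N(d₂) = 0.489090
Call price V = S·N(d₁) − K·e^{−rT}·N(d₂) = 76.903288 − 52.007396 = 24.895892
φ(d₁) = (1/√(2π))·e^{−d₁²/2} = 0.365346
Θ = −S·φ(d₁)·σ/(2√T) − r·K·e^{−rT}·N(d₂) = −6.170538 − 1.737047 = -7.907585

price = 24.895892
Θ = -7.907585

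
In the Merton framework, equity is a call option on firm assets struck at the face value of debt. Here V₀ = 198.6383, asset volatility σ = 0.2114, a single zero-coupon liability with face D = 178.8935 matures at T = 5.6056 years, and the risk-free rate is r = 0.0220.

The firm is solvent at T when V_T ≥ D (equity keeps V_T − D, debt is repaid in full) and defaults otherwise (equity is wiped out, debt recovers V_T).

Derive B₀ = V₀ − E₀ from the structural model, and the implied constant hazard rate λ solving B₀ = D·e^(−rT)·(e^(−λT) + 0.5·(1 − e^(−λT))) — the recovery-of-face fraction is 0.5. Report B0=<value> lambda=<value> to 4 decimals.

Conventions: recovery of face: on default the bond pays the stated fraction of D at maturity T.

With assets at 198.6383 and a single debt payment of 178.8935 at 5.6056 years:
d₁ = [ln(V₀/D) + (r + σ²/2)T] / (σ√T)
   = [ln(198.6383/178.8935) + (0.0220 + 0.5·0.2114²)·5.6056] / (0.2114·√5.6056)
   = [0.104695 + 0.248580] / 0.500514 = 0.705825
d₂ = d₁ − σ√T = 0.705825 − 0.500514 = 0.205311
N(d₁) = 0.759852,  N(d₂) = 0.581336,  e^(−rT) = 0.883978
E₀ = V₀·N(d₁) − D·e^(−rT)·N(d₂)
   = 198.6383·0.759852 − 178.8935·0.883978·0.581336 = 59.004434
B₀ = V₀ − E₀ = 198.6383 − 59.004434 = 139.633866
e^(−λT) = (B₀·e^(rT)/D − 0.5)/(1 − 0.5) = (139.6339·1.131250/178.8935 − 0.5)/0.5 = 0.76597637
λ = −ln(0.76597637)/5.6056 = 0.047560

B0=139.6339 lambda=0.0476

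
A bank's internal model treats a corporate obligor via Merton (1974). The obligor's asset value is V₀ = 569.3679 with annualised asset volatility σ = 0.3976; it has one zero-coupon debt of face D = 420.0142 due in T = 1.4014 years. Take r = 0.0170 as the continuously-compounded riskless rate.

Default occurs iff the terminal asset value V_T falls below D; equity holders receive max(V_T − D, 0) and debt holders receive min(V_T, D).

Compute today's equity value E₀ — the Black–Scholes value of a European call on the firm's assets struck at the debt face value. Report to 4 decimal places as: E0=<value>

Work the structural quantities from V₀ = 569.3679 against face 420.0142:
d₁ = [ln(V₀/D) + (r + σ²/2)T] / (σ√T)
   = [ln(569.3679/420.0142) + (0.0170 + 0.5·0.3976²)·1.4014] / (0.3976·√1.4014)
   = [0.304238 + 0.134594] / 0.470682 = 0.932334
d₂ = d₁ − σ√T = 0.932334 − 0.470682 = 0.461652
N(d₁) = 0.824418,  N(d₂) = 0.677835,  e^(−rT) = 0.976458
E₀ = V₀·N(d₁) − D·e^(−rT)·N(d₂)
   = 569.3679·0.824418 − 420.0142·0.976458·0.677835 = 191.399483

E0=191.3995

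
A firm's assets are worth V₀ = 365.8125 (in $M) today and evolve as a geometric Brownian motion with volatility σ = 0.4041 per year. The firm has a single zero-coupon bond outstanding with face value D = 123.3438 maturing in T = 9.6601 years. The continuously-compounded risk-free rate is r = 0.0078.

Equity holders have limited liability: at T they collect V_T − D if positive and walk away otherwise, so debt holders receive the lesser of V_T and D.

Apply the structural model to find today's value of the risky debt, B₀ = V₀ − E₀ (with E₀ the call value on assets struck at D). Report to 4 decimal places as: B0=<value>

Equity is a call on the firm's assets struck at D = 123.3438:
d₁ = [ln(V₀/D) + (r + σ²/2)T] / (σ√T)
   = [ln(365.8125/123.3438) + (0.0078 + 0.5·0.4041²)·9.6601] / (0.4041·√9.6601)
   = [1.087145 + 0.864081] / 1.255971 = 1.553559
d₂ = d₁ − σ√T = 1.553559 − 1.255971 = 0.297588
N(d₁) = 0.939855,  N(d₂) = 0.616991,  e^(−rT) = 0.927420
E₀ = V₀·N(d₁) − D·e^(−rT)·N(d₂)
   = 365.8125·0.939855 − 123.3438·0.927420·0.616991 = 273.232230
B₀ = V₀ − E₀ = 365.8125 − 273.232230 = 92.580270

B0=92.5803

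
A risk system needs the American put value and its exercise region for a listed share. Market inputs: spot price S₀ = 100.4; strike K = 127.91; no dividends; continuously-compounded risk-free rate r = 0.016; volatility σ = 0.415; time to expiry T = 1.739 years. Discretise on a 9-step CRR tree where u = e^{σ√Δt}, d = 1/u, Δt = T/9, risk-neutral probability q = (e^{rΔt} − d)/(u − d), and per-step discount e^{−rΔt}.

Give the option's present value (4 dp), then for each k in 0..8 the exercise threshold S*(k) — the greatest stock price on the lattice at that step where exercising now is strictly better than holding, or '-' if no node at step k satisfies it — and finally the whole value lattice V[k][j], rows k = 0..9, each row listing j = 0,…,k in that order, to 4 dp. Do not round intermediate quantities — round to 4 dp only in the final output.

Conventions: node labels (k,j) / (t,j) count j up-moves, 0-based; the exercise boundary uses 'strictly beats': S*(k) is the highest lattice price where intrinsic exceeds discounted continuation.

price = 38.8055
boundary = - - - 58.0844 48.3988 58.0844 69.7083 83.6583 100.4000
tree:
38.8055
48.5849 27.7209
59.1225 36.6861 17.5065
69.8256 47.1022 24.8487 9.1065
79.5112 58.4395 34.2658 14.0909 3.3853
87.5817 69.8256 45.6223 21.3214 5.7978 0.6094
94.3065 79.5112 58.2017 31.3351 9.8479 1.1383 0.0000
99.9098 87.5817 69.8256 44.2517 16.5613 2.1262 0.0000 0.0000
104.5789 94.3065 79.5112 58.2017 27.5100 3.9714 0.0000 0.0000 0.0000
108.4693 99.9098 87.5817 69.8256 44.2517 7.4179 0.0000 0.0000 0.0000 0.0000

params: Δt=0.19322 u=1.20012 d=0.83325 q=0.46296 e^(-rΔt)=0.99691
t_9 payoffs: 108.4693 99.9098 87.5817 69.8256 44.2517 7.4179 0.0000 0.0000 0.0000 0.0000
t_8: node(8,0) S=23.3311 payoff=104.5789 vs cont=104.1840 → 104.5789 [stop]  node(8,1) S=33.6035 payoff=94.3065 vs cont=93.9116 → 94.3065 [stop]  node(8,2) S=48.3988 payoff=79.5112 vs cont=79.1164 → 79.5112 [stop]  node(8,3) S=69.7083 payoff=58.2017 vs cont=57.8069 → 58.2017 [stop]  node(8,4) S=100.4000 payoff=27.5100 vs cont=27.1152 → 27.5100 [stop]  node(8,5) S=144.6050 payoff=0.0000 vs cont=3.9714 → 3.9714 [wait]  node(8,6) S=208.2729 payoff=0.0000 vs cont=0.0000 → 0.0000 [wait]  node(8,7) S=299.9731 payoff=0.0000 vs cont=0.0000 → 0.0000 [wait]  node(8,8) S=432.0478 payoff=0.0000 vs cont=0.0000 → 0.0000 [wait]  ⇒ S*(8)=100.4000
t_7: node(7,0) S=28.0002 payoff=99.9098 vs cont=99.5150 → 99.9098 [stop]  node(7,1) S=40.3283 payoff=87.5817 vs cont=87.1869 → 87.5817 [stop]  node(7,2) S=58.0844 payoff=69.8256 vs cont=69.4308 → 69.8256 [stop]  node(7,3) S=83.6583 payoff=44.2517 vs cont=43.8569 → 44.2517 [stop]  node(7,4) S=120.4921 payoff=7.4179 vs cont=16.5613 → 16.5613 [wait]  node(7,5) S=173.5434 payoff=0.0000 vs cont=2.1262 → 2.1262 [wait]  node(7,6) S=249.9525 payoff=0.0000 vs cont=0.0000 → 0.0000 [wait]  node(7,7) S=360.0038 payoff=0.0000 vs cont=0.0000 → 0.0000 [wait]  ⇒ S*(7)=83.6583
t_6: node(6,0) S=33.6035 payoff=94.3065 vs cont=93.9116 → 94.3065 [stop]  node(6,1) S=48.3988 payoff=79.5112 vs cont=79.1164 → 79.5112 [stop]  node(6,2) S=69.7083 payoff=58.2017 vs cont=57.8069 → 58.2017 [stop]  node(6,3) S=100.4000 payoff=27.5100 vs cont=31.3351 → 31.3351 [wait]  node(6,4) S=144.6050 payoff=0.0000 vs cont=9.8479 → 9.8479 [wait]  node(6,5) S=208.2729 payoff=0.0000 vs cont=1.1383 → 1.1383 [wait]  node(6,6) S=299.9731 payoff=0.0000 vs cont=0.0000 → 0.0000 [wait]  ⇒ S*(6)=69.7083
t_5: node(5,0) S=40.3283 payoff=87.5817 vs cont=87.1869 → 87.5817 [stop]  node(5,1) S=58.0844 payoff=69.8256 vs cont=69.4308 → 69.8256 [stop]  node(5,2) S=83.6583 payoff=44.2517 vs cont=45.6223 → 45.6223 [wait]  node(5,3) S=120.4921 payoff=7.4179 vs cont=21.3214 → 21.3214 [wait]  node(5,4) S=173.5434 payoff=0.0000 vs cont=5.7978 → 5.7978 [wait]  node(5,5) S=249.9525 payoff=0.0000 vs cont=0.6094 → 0.6094 [wait]  ⇒ S*(5)=58.0844
t_4: node(4,0) S=48.3988 payoff=79.5112 vs cont=79.1164 → 79.5112 [stop]  node(4,1) S=69.7083 payoff=58.2017 vs cont=58.4395 → 58.4395 [wait]  node(4,2) S=100.4000 payoff=27.5100 vs cont=34.2658 → 34.2658 [wait]  node(4,3) S=144.6050 payoff=0.0000 vs cont=14.0909 → 14.0909 [wait]  node(4,4) S=208.2729 payoff=0.0000 vs cont=3.3853 → 3.3853 [wait]  ⇒ S*(4)=48.3988
t_3: node(3,0) S=58.0844 payoff=69.8256 vs cont=69.5405 → 69.8256 [stop]  node(3,1) S=83.6583 payoff=44.2517 vs cont=47.1022 → 47.1022 [wait]  node(3,2) S=120.4921 payoff=7.4179 vs cont=24.8487 → 24.8487 [wait]  node(3,3) S=173.5434 payoff=0.0000 vs cont=9.1065 → 9.1065 [wait]  ⇒ S*(3)=58.0844
t_2: node(2,0) S=69.7083 payoff=58.2017 vs cont=59.1225 → 59.1225 [wait]  node(2,1) S=100.4000 payoff=27.5100 vs cont=36.6861 → 36.6861 [wait]  node(2,2) S=144.6050 payoff=0.0000 vs cont=17.5065 → 17.5065 [wait]  ⇒ S*(2)=-
t_1: node(1,0) S=83.6583 payoff=44.2517 vs cont=48.5849 → 48.5849 [wait]  node(1,1) S=120.4921 payoff=7.4179 vs cont=27.7209 → 27.7209 [wait]  ⇒ S*(1)=-
t_0: node(0,0) S=100.4000 payoff=27.5100 vs cont=38.8055 → 38.8055 [wait]  ⇒ S*(0)=-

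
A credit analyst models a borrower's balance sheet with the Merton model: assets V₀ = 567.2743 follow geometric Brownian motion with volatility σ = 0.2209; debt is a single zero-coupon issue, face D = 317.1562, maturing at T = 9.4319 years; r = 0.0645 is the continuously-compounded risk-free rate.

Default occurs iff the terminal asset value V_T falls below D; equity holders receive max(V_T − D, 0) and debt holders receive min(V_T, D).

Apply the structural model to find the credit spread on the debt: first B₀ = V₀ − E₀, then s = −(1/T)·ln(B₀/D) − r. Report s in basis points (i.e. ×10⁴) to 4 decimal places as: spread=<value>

Equity is a call on the firm's assets struck at D = 317.1562:
d₁ = [ln(V₀/D) + (r + σ²/2)T] / (σ√T)
   = [ln(567.2743/317.1562) + (0.0645 + 0.5·0.2209²)·9.4319] / (0.2209·√9.4319)
   = [0.581449 + 0.838481] / 0.678415 = 2.093011
d₂ = d₁ − σ√T = 2.093011 − 0.678415 = 1.414596
N(d₁) = 0.981826,  N(d₂) = 0.921406,  e^(−rT) = 0.544244
E₀ = V₀·N(d₁) − D·e^(−rT)·N(d₂)
   = 567.2743·0.981826 − 317.1562·0.544244·0.921406 = 397.920286
B₀ = V₀ − E₀ = 567.2743 − 397.920286 = 169.354014
spread = −(1/T)·ln(B₀/D) − r = −(1/9.4319)·ln(169.354014/317.1562) − 0.0645 = 0.00201927
in basis points: 0.00201927 × 10⁴ = 20.1927 bp

spread=20.1927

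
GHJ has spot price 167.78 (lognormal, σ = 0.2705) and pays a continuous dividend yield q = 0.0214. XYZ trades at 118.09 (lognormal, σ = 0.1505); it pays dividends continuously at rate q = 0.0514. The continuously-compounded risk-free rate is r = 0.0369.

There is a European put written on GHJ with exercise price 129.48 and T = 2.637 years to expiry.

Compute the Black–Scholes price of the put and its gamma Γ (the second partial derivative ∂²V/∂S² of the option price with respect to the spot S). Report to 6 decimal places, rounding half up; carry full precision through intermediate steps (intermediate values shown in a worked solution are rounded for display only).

σ√T = 0.2705·√2.637 = 0.439261
d₁ = (ln(S/K) + (r−q+σ²/2)T) / (σ√T) = (ln(167.78/129.48) + (0.0369−0.0214+0.2705²/2)·2.637) / 0.439261 = (0.259127 + 0.137348) / 0.439261 = 0.902598
d₂ = d₁ − σ√T = 0.902598 − 0.439261 = 0.463337
e^{−rT} = 0.907279
e^{−qT} = 0.945131
N(−d₁) = 0.183370,  N(−d₂) = 0.321561
Put price V = K·e^{−rT}·N(−d₂) − S·e^{−qT}·N(−d₁) = 37.775264 − 29.077687 = 8.697576
φ(d₁) = (1/√(2π))·e^{−d₁²/2} = 0.265463
Γ = e^{−qT}·φ(d₁) / (S·σ·√T) = 0.003404

price = 8.697576
Γ = 0.003404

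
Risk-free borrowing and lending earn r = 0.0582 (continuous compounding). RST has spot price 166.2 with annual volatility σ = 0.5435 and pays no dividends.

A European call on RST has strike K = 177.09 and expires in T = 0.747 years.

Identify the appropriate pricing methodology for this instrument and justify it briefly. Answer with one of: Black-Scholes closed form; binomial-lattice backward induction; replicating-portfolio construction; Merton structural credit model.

framework: Black-Scholes closed form

Key observation: the instrument is a plain European call (strike 177.09) on a lognormal asset; the exact continuous-time formula applies directly.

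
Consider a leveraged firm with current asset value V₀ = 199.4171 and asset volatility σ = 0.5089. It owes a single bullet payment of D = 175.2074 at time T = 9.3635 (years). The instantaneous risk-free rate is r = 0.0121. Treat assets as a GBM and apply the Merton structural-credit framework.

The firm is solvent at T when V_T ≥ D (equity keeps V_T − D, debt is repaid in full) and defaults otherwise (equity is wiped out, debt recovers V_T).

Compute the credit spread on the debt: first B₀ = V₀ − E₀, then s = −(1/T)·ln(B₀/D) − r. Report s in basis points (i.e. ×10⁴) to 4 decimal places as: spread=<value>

spread=762.1948

Equity is a call on the firm's assets struck at D = 175.2074:
d₁ = [ln(V₀/D) + (r + σ²/2)T] / (σ√T)
   = [ln(199.4171/175.2074) + (0.0121 + 0.5·0.5089²)·9.3635] / (0.5089·√9.3635)
   = [0.129428 + 1.325774] / 1.557226 = 0.934484
d₂ = d₁ − σ√T = 0.934484 − 1.557226 = -0.622742
N(d₁) = 0.824973,  N(d₂) = 0.266727,  e^(−rT) = 0.892884
E₀ = V₀·N(d₁) − D·e^(−rT)·N(d₂)
   = 199.4171·0.824973 − 175.2074·0.892884·0.266727 = 122.786921
B₀ = V₀ − E₀ = 199.4171 − 122.786921 = 76.630179
spread = −(1/T)·ln(B₀/D) − r = −(1/9.3635)·ln(76.630179/175.2074) − 0.0121 = 0.07621948
in basis points: 0.07621948 × 10⁴ = 762.1948 bp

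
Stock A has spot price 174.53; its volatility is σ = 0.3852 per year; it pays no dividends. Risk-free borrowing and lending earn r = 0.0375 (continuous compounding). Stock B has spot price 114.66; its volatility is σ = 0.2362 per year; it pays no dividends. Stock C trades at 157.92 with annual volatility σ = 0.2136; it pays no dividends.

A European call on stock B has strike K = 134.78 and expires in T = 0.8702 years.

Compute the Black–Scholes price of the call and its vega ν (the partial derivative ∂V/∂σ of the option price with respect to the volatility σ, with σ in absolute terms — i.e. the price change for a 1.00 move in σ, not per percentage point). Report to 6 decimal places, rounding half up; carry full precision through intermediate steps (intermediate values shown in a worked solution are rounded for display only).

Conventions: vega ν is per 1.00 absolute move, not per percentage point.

σ√T = 0.2362·√0.8702 = 0.220338
d₁ = (ln(S/K) + (r+σ²/2)T) / (σ√T) = (ln(114.66/134.78) + (0.0375+0.2362²/2)·0.8702) / 0.220338 = (-0.161673 + 0.056907) / 0.220338 = -0.475477
d₂ = d₁ − σ√T = -0.475477 − 0.220338 = -0.695815
e^{−rT} = 0.967894
N(d₁) = 0.317223,  N(d₂) = 0.243272
Call price V = S·N(d₁) − K·e^{−rT}·N(d₂) = 36.372845 − 31.735551 = 4.637295
φ(d₁) = (1/√(2π))·e^{−d₁²/2} = 0.356302
ν = S·φ(d₁)·√T = 38.110025

price = 4.637295
ν = 38.110025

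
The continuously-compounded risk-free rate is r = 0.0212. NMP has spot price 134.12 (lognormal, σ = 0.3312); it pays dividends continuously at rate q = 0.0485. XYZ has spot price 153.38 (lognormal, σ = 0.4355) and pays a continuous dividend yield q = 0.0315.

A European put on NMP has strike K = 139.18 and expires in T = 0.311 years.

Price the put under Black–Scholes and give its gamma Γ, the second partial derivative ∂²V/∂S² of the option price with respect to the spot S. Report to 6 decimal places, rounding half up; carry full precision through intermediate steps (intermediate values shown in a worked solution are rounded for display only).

price = 13.323574
Γ = 0.015676

σ√T = 0.3312·√0.311 = 0.184702
d₁ = (ln(S/K) + (r−q+σ²/2)T) / (σ√T) = (ln(134.12/139.18) + (0.0212−0.0485+0.3312²/2)·0.311) / 0.184702 = (-0.037033 + 0.008567) / 0.184702 = -0.154119
d₂ = d₁ − σ√T = -0.154119 − 0.184702 = -0.338821
e^{−rT} = 0.993428
e^{−qT} = 0.985030
N(−d₁) = 0.561242,  N(−d₂) = 0.632628
Put price V = K·e^{−rT}·N(−d₂) − S·e^{−qT}·N(−d₁) = 87.470511 − 74.146937 = 13.323574
φ(d₁) = (1/√(2π))·e^{−d₁²/2} = 0.394232
Γ = e^{−qT}·φ(d₁) / (S·σ·√T) = 0.015676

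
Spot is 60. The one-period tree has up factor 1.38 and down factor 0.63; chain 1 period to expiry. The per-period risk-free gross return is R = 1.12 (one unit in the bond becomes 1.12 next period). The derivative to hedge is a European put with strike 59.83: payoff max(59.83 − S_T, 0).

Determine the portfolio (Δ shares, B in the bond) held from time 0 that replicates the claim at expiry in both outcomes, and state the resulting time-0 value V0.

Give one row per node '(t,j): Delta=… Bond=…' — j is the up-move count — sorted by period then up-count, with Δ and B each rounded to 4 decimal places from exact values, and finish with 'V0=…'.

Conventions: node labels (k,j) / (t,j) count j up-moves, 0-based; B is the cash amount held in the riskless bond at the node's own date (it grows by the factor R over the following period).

(0,0): Delta=-0.4896 Bond=36.1921
V0=6.8188

The replicating-portfolio and risk-neutral prices coincide; use p* = (1.12−0.63)/(1.38−0.63) = 0.6533 for the latter.
Payoffs at expiry: V(1,0)=22.0300, V(1,1)=0.0000
(0,0): S=60.0000. Δ = (V_up−V_dn)/(S_up−S_dn) = (0.0000−22.0300)/(82.8000−37.8000) = -0.4896. V = [p*·0.0000 + (1−p*)·22.0300]/1.12 = 6.8188. B = V − Δ·S = 36.1921.
Check: Δ(0,0)·S0 + B(0,0) = 6.8188 = V0.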